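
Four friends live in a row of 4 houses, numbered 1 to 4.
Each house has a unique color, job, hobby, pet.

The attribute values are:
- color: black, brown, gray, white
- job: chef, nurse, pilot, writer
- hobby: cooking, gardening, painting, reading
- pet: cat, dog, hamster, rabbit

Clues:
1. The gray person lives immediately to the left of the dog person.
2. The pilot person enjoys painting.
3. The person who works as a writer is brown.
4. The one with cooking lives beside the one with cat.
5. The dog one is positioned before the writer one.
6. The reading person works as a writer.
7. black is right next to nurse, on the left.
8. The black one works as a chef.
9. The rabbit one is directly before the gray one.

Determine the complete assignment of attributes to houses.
Solution:

House | Color | Job | Hobby | Pet
---------------------------------
  1   | black | chef | cooking | rabbit
  2   | gray | nurse | gardening | cat
  3   | white | pilot | painting | dog
  4   | brown | writer | reading | hamster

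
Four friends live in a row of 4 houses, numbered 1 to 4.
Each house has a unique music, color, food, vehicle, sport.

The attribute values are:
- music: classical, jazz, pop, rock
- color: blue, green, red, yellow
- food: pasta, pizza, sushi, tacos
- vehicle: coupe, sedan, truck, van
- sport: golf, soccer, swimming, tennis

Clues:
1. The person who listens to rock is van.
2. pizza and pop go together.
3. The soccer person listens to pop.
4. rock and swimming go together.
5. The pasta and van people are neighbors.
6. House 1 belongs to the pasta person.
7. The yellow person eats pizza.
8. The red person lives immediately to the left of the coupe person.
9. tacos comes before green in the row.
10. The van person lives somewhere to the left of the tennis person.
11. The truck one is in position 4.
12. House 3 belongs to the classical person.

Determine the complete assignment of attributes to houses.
Solution:

House | Music | Color | Food | Vehicle | Sport
----------------------------------------------
  1   | jazz | blue | pasta | sedan | golf
  2   | rock | red | tacos | van | swimming
  3   | classical | green | sushi | coupe | tennis
  4   | pop | yellow | pizza | truck | soccer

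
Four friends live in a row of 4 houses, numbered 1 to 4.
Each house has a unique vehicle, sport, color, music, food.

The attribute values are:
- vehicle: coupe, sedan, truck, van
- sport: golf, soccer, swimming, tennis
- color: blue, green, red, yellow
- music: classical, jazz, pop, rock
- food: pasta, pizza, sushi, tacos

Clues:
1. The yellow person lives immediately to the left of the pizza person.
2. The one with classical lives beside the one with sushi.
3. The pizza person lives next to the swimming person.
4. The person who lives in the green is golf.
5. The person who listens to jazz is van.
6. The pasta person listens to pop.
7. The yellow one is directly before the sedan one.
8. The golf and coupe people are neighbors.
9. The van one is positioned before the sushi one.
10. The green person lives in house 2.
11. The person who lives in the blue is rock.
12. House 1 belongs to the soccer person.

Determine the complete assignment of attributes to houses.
Solution:

House | Vehicle | Sport | Color | Music | Food
----------------------------------------------
  1   | van | soccer | yellow | jazz | tacos
  2   | sedan | golf | green | classical | pizza
  3   | coupe | swimming | blue | rock | sushi
  4   | truck | tennis | red | pop | pasta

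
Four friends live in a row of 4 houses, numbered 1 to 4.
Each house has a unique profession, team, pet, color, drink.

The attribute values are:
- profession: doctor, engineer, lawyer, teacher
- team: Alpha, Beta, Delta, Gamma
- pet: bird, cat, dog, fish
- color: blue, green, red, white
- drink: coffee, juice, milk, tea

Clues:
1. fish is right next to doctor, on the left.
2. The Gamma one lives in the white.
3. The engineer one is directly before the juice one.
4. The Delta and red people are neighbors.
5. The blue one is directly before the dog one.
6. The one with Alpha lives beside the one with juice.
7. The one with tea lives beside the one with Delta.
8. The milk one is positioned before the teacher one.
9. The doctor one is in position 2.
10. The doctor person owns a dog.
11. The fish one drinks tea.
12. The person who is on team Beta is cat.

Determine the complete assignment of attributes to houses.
Solution:

House | Profession | Team | Pet | Color | Drink
-----------------------------------------------
  1   | engineer | Alpha | fish | blue | tea
  2   | doctor | Delta | dog | green | juice
  3   | lawyer | Beta | cat | red | milk
  4   | teacher | Gamma | bird | white | coffee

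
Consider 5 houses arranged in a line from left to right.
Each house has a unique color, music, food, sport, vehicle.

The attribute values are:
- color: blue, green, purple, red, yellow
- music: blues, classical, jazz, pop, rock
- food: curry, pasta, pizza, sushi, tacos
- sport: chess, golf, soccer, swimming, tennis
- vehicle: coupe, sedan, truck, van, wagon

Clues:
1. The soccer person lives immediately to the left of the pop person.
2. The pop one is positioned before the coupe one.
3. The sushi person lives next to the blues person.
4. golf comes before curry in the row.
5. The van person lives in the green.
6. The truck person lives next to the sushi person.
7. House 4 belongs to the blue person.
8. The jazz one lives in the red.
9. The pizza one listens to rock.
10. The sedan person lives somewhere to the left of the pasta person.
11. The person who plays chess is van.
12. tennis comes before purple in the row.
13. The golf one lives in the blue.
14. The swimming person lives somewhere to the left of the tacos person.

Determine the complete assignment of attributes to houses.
Solution:

House | Color | Music | Food | Sport | Vehicle
----------------------------------------------
  1   | yellow | rock | pizza | tennis | sedan
  2   | red | jazz | pasta | soccer | truck
  3   | purple | pop | sushi | swimming | wagon
  4   | blue | blues | tacos | golf | coupe
  5   | green | classical | curry | chess | van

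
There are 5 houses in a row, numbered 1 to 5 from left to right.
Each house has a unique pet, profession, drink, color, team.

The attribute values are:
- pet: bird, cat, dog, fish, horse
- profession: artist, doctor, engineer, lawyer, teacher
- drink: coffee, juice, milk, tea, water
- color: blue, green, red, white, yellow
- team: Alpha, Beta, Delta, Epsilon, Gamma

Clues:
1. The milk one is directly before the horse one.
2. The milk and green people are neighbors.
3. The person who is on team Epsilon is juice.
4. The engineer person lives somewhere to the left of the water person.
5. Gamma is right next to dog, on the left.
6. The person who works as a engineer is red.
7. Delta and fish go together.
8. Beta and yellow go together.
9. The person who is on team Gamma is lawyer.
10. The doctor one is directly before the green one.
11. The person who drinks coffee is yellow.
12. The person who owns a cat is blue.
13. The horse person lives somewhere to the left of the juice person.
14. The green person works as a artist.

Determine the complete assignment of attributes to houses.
Solution:

House | Pet | Profession | Drink | Color | Team
-----------------------------------------------
  1   | fish | doctor | milk | white | Delta
  2   | horse | artist | tea | green | Alpha
  3   | bird | engineer | juice | red | Epsilon
  4   | cat | lawyer | water | blue | Gamma
  5   | dog | teacher | coffee | yellow | Beta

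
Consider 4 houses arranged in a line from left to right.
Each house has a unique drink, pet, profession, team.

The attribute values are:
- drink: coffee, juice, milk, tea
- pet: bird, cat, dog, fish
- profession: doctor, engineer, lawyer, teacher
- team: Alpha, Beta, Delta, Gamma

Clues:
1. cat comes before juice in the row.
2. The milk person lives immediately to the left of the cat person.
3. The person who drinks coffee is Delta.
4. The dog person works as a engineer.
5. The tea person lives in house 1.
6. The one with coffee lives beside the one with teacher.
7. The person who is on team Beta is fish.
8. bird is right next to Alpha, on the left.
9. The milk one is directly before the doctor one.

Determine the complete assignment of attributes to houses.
Solution:

House | Drink | Pet | Profession | Team
---------------------------------------
  1   | tea | bird | lawyer | Gamma
  2   | milk | dog | engineer | Alpha
  3   | coffee | cat | doctor | Delta
  4   | juice | fish | teacher | Beta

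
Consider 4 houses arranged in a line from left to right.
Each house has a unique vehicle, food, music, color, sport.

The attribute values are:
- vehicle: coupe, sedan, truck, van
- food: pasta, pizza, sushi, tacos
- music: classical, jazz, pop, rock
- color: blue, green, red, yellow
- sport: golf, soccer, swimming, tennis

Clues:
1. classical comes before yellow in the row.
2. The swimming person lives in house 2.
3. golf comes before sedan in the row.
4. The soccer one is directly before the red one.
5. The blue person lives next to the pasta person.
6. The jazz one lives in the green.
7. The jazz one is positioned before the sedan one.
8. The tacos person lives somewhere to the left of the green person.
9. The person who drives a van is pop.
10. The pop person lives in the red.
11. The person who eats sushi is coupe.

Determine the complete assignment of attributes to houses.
Solution:

House | Vehicle | Food | Music | Color | Sport
----------------------------------------------
  1   | truck | tacos | classical | blue | soccer
  2   | van | pasta | pop | red | swimming
  3   | coupe | sushi | jazz | green | golf
  4   | sedan | pizza | rock | yellow | tennis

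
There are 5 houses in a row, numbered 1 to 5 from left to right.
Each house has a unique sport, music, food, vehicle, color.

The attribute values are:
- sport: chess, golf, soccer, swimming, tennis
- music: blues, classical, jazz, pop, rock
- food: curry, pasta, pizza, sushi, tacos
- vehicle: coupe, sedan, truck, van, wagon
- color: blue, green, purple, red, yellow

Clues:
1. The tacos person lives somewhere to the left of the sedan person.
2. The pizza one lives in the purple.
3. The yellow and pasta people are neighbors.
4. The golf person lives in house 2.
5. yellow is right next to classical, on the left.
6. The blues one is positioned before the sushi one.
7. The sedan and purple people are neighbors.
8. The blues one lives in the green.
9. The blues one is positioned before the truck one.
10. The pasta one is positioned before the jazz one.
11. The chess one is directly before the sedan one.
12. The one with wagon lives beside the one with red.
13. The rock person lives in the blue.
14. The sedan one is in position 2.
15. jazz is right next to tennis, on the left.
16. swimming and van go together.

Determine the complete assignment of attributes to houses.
Solution:

House | Sport | Music | Food | Vehicle | Color
----------------------------------------------
  1   | chess | pop | tacos | wagon | yellow
  2   | golf | classical | pasta | sedan | red
  3   | swimming | jazz | pizza | van | purple
  4   | tennis | blues | curry | coupe | green
  5   | soccer | rock | sushi | truck | blue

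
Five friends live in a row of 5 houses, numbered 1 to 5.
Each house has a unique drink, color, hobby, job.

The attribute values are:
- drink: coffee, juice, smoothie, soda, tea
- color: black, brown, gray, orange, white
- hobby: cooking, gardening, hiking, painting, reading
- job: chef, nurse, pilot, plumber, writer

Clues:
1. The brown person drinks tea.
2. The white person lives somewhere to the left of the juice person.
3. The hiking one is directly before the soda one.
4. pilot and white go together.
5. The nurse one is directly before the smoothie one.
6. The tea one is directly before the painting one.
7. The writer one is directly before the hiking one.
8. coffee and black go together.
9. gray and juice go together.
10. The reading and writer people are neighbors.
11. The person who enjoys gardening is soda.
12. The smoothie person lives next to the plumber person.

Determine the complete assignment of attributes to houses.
Solution:

House | Drink | Color | Hobby | Job
-----------------------------------
  1   | tea | brown | reading | nurse
  2   | smoothie | orange | painting | writer
  3   | coffee | black | hiking | plumber
  4   | soda | white | gardening | pilot
  5   | juice | gray | cooking | chef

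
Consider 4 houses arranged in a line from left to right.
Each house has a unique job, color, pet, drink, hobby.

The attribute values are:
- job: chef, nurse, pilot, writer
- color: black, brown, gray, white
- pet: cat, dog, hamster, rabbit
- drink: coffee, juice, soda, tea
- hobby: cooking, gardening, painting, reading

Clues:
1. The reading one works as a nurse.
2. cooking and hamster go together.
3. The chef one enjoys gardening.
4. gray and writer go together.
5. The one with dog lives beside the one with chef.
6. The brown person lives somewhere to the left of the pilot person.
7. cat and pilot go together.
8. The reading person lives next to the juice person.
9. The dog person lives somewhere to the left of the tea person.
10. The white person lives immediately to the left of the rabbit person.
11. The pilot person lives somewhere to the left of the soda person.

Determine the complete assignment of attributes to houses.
Solution:

House | Job | Color | Pet | Drink | Hobby
-----------------------------------------
  1   | nurse | white | dog | coffee | reading
  2   | chef | brown | rabbit | juice | gardening
  3   | pilot | black | cat | tea | painting
  4   | writer | gray | hamster | soda | cooking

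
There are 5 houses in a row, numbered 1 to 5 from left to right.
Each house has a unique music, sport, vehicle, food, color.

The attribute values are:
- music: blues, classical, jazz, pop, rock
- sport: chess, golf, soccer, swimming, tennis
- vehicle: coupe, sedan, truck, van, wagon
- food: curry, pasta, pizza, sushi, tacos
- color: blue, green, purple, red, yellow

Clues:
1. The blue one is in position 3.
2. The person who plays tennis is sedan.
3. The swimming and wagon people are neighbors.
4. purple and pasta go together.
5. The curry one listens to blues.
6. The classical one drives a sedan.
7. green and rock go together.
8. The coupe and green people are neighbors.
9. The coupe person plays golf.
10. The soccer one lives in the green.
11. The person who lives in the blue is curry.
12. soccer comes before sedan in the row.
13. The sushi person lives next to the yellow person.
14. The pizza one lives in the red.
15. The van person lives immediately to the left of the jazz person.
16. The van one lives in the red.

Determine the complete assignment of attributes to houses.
Solution:

House | Music | Sport | Vehicle | Food | Color
----------------------------------------------
  1   | pop | swimming | van | pizza | red
  2   | jazz | chess | wagon | pasta | purple
  3   | blues | golf | coupe | curry | blue
  4   | rock | soccer | truck | sushi | green
  5   | classical | tennis | sedan | tacos | yellow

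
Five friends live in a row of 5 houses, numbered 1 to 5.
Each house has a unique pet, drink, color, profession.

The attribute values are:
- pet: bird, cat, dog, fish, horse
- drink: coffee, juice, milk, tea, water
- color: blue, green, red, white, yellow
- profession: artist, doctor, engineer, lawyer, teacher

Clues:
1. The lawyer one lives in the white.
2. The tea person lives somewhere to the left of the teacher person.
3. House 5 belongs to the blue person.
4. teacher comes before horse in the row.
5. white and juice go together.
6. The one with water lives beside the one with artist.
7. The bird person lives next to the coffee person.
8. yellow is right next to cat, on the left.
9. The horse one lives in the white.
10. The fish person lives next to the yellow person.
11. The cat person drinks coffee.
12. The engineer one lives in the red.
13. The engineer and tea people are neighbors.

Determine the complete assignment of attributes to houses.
Solution:

House | Pet | Drink | Color | Profession
----------------------------------------
  1   | fish | water | red | engineer
  2   | bird | tea | yellow | artist
  3   | cat | coffee | green | teacher
  4   | horse | juice | white | lawyer
  5   | dog | milk | blue | doctor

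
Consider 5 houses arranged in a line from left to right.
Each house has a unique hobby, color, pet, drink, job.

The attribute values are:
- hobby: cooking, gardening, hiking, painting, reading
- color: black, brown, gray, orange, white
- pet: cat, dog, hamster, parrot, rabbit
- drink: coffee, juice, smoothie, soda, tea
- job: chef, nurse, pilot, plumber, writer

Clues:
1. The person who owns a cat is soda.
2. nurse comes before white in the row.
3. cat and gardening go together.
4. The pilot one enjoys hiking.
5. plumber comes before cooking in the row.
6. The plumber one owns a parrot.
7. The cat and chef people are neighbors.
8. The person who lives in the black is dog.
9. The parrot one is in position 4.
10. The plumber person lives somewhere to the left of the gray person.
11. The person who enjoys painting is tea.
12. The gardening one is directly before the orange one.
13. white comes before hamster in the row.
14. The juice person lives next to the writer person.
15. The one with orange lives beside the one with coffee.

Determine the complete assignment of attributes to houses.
Solution:

House | Hobby | Color | Pet | Drink | Job
-----------------------------------------
  1   | gardening | brown | cat | soda | nurse
  2   | painting | orange | rabbit | tea | chef
  3   | hiking | black | dog | coffee | pilot
  4   | reading | white | parrot | juice | plumber
  5   | cooking | gray | hamster | smoothie | writer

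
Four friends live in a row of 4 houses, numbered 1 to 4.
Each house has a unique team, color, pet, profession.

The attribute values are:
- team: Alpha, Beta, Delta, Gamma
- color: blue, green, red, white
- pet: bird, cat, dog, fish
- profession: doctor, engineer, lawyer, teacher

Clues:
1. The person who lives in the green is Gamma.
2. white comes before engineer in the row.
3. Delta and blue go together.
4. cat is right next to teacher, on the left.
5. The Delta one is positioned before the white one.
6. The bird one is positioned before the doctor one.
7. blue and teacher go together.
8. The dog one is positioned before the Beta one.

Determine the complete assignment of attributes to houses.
Solution:

House | Team | Color | Pet | Profession
---------------------------------------
  1   | Gamma | green | cat | lawyer
  2   | Delta | blue | bird | teacher
  3   | Alpha | white | dog | doctor
  4   | Beta | red | fish | engineer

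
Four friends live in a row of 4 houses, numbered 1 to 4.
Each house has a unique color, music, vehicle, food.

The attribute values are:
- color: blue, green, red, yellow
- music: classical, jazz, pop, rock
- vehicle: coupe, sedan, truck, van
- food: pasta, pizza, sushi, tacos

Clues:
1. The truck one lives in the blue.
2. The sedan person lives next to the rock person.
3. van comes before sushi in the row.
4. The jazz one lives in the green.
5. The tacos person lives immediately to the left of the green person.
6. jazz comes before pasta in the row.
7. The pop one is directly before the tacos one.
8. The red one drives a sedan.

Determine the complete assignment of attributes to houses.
Solution:

House | Color | Music | Vehicle | Food
--------------------------------------
  1   | red | pop | sedan | pizza
  2   | yellow | rock | van | tacos
  3   | green | jazz | coupe | sushi
  4   | blue | classical | truck | pasta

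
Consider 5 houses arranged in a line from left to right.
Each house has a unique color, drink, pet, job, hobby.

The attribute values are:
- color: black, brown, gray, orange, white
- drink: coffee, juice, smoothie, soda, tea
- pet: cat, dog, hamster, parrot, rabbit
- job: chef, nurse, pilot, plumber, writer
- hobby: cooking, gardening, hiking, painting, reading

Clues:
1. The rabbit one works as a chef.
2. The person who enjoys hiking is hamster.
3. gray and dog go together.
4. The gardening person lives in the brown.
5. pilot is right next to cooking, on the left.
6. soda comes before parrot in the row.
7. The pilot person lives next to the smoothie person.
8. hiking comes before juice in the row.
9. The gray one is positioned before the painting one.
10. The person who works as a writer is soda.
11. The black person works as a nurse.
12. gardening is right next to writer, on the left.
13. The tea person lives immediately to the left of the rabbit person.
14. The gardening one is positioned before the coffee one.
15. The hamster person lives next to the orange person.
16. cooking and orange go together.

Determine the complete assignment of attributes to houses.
Solution:

House | Color | Drink | Pet | Job | Hobby
-----------------------------------------
  1   | white | tea | hamster | pilot | hiking
  2   | orange | smoothie | rabbit | chef | cooking
  3   | brown | juice | cat | plumber | gardening
  4   | gray | soda | dog | writer | reading
  5   | black | coffee | parrot | nurse | painting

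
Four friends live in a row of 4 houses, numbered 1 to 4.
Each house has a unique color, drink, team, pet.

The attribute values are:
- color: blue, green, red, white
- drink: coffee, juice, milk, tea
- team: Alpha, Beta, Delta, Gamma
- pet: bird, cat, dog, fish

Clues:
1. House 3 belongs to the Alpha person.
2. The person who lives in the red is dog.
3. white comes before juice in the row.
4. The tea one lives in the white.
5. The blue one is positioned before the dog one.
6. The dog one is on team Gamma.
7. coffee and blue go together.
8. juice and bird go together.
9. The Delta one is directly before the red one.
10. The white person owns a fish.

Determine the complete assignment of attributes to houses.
Solution:

House | Color | Drink | Team | Pet
----------------------------------
  1   | blue | coffee | Delta | cat
  2   | red | milk | Gamma | dog
  3   | white | tea | Alpha | fish
  4   | green | juice | Beta | bird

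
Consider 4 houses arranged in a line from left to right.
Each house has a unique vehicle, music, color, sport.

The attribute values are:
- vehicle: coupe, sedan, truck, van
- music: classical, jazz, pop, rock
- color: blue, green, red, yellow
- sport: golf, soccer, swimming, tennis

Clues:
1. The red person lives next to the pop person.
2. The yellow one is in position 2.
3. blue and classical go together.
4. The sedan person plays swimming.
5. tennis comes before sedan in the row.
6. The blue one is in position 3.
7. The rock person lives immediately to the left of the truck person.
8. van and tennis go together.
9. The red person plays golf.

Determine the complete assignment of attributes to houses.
Solution:

House | Vehicle | Music | Color | Sport
---------------------------------------
  1   | coupe | rock | red | golf
  2   | truck | pop | yellow | soccer
  3   | van | classical | blue | tennis
  4   | sedan | jazz | green | swimming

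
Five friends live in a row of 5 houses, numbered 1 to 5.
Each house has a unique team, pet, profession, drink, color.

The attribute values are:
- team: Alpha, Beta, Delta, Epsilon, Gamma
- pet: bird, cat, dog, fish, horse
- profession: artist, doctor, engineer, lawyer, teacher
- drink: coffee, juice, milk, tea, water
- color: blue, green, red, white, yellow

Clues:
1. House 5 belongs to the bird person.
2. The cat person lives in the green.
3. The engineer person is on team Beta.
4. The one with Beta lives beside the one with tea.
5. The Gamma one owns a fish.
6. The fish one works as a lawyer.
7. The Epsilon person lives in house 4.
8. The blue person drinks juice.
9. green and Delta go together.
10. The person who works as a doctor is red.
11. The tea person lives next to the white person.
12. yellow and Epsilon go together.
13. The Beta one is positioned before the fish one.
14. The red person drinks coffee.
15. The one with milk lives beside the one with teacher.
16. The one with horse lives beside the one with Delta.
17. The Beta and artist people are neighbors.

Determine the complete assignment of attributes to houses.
Solution:

House | Team | Pet | Profession | Drink | Color
-----------------------------------------------
  1   | Beta | horse | engineer | juice | blue
  2   | Delta | cat | artist | tea | green
  3   | Gamma | fish | lawyer | milk | white
  4   | Epsilon | dog | teacher | water | yellow
  5   | Alpha | bird | doctor | coffee | red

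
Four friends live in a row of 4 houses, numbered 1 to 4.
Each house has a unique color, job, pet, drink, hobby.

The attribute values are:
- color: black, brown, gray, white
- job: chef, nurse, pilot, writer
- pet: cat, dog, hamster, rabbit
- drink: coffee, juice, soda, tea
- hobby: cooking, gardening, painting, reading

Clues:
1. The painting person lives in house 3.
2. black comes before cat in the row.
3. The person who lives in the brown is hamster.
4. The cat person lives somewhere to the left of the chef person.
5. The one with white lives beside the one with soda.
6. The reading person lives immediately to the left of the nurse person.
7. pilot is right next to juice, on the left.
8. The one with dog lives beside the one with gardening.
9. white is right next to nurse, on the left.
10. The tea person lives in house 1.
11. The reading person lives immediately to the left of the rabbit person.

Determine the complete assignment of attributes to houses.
Solution:

House | Color | Job | Pet | Drink | Hobby
-----------------------------------------
  1   | white | writer | dog | tea | reading
  2   | black | nurse | rabbit | soda | gardening
  3   | gray | pilot | cat | coffee | painting
  4   | brown | chef | hamster | juice | cooking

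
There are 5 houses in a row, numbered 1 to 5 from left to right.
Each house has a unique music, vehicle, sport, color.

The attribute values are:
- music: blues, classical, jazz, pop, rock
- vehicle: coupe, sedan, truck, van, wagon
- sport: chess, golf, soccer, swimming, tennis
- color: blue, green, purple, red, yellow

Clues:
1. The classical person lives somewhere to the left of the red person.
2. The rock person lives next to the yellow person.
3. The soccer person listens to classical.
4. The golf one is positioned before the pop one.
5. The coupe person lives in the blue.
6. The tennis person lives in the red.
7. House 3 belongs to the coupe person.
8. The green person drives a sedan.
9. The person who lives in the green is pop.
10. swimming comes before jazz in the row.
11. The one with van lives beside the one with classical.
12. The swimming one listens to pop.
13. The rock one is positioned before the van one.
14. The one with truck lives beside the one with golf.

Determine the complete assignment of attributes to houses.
Solution:

House | Music | Vehicle | Sport | Color
---------------------------------------
  1   | rock | truck | chess | purple
  2   | blues | van | golf | yellow
  3   | classical | coupe | soccer | blue
  4   | pop | sedan | swimming | green
  5   | jazz | wagon | tennis | red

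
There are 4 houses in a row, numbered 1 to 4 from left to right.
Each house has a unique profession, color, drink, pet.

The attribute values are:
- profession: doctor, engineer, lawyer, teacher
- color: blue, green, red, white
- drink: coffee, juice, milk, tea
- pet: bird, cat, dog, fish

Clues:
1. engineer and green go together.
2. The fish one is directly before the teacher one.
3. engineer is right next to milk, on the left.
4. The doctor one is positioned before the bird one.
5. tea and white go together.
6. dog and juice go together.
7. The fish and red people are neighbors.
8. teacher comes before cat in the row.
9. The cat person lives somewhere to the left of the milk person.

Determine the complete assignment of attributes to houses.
Solution:

House | Profession | Color | Drink | Pet
----------------------------------------
  1   | doctor | white | tea | fish
  2   | teacher | red | juice | dog
  3   | engineer | green | coffee | cat
  4   | lawyer | blue | milk | bird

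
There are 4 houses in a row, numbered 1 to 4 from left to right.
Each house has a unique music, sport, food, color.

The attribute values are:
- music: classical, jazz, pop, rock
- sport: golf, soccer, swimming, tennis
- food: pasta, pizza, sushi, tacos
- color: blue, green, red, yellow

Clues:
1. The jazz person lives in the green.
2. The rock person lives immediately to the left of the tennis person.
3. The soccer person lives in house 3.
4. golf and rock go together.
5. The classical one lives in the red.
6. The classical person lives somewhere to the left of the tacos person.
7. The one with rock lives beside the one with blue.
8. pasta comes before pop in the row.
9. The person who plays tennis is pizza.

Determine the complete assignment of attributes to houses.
Solution:

House | Music | Sport | Food | Color
------------------------------------
  1   | rock | golf | pasta | yellow
  2   | pop | tennis | pizza | blue
  3   | classical | soccer | sushi | red
  4   | jazz | swimming | tacos | green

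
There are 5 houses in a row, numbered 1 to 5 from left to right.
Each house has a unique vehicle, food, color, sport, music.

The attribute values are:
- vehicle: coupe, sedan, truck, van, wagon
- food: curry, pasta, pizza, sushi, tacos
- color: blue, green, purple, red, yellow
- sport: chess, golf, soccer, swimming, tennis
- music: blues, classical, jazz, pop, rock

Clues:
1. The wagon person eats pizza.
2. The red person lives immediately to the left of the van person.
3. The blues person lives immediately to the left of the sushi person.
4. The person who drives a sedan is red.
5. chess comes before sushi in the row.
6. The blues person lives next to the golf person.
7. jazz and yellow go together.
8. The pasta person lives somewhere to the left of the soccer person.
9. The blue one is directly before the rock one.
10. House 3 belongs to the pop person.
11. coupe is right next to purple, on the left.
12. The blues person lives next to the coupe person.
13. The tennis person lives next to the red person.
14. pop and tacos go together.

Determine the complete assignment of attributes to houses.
Solution:

House | Vehicle | Food | Color | Sport | Music
----------------------------------------------
  1   | wagon | pizza | blue | chess | blues
  2   | coupe | sushi | green | golf | rock
  3   | truck | tacos | purple | tennis | pop
  4   | sedan | pasta | red | swimming | classical
  5   | van | curry | yellow | soccer | jazz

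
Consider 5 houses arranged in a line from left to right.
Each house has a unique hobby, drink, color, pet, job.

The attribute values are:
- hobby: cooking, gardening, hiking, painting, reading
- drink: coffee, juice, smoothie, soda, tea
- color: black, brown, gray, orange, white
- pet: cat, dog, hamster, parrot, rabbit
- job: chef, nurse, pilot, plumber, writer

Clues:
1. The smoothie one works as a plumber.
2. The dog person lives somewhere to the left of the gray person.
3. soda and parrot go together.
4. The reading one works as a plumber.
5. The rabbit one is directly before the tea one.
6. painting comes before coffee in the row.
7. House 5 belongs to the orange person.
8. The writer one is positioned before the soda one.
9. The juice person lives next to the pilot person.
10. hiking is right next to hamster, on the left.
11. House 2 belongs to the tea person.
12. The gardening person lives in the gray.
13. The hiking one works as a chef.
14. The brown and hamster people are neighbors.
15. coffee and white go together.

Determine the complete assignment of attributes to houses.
Solution:

House | Hobby | Drink | Color | Pet | Job
-----------------------------------------
  1   | hiking | juice | brown | rabbit | chef
  2   | painting | tea | black | hamster | pilot
  3   | cooking | coffee | white | dog | writer
  4   | gardening | soda | gray | parrot | nurse
  5   | reading | smoothie | orange | cat | plumber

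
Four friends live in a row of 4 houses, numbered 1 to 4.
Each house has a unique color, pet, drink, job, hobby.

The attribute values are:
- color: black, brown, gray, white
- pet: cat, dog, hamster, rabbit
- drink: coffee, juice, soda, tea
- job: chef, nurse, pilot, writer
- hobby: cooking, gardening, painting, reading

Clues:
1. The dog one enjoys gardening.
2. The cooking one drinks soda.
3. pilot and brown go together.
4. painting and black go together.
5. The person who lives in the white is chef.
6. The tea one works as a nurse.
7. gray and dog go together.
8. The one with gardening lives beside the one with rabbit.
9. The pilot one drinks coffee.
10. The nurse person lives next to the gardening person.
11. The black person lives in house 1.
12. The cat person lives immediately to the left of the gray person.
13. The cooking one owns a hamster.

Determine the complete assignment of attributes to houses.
Solution:

House | Color | Pet | Drink | Job | Hobby
-----------------------------------------
  1   | black | cat | tea | nurse | painting
  2   | gray | dog | juice | writer | gardening
  3   | brown | rabbit | coffee | pilot | reading
  4   | white | hamster | soda | chef | cooking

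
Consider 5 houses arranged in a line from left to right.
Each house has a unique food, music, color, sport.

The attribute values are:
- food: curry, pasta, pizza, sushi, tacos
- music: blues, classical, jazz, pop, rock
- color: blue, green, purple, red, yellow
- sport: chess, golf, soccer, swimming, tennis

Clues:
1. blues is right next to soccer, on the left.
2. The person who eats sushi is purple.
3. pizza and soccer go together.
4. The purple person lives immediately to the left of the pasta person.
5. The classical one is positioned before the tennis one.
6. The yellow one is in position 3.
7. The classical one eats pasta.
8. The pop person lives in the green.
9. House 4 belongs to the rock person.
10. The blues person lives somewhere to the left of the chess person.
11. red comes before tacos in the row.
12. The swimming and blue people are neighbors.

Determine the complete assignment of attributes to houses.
Solution:

House | Food | Music | Color | Sport
------------------------------------
  1   | sushi | jazz | purple | swimming
  2   | pasta | classical | blue | golf
  3   | curry | blues | yellow | tennis
  4   | pizza | rock | red | soccer
  5   | tacos | pop | green | chess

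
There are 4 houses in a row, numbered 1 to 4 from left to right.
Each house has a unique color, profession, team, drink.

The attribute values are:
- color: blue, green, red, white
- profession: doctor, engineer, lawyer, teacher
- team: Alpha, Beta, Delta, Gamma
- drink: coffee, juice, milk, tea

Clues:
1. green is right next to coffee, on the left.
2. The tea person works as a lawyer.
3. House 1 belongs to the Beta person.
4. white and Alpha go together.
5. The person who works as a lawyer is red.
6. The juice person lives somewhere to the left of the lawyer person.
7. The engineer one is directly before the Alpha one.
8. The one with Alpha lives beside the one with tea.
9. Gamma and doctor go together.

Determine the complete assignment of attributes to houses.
Solution:

House | Color | Profession | Team | Drink
-----------------------------------------
  1   | green | engineer | Beta | juice
  2   | white | teacher | Alpha | coffee
  3   | red | lawyer | Delta | tea
  4   | blue | doctor | Gamma | milk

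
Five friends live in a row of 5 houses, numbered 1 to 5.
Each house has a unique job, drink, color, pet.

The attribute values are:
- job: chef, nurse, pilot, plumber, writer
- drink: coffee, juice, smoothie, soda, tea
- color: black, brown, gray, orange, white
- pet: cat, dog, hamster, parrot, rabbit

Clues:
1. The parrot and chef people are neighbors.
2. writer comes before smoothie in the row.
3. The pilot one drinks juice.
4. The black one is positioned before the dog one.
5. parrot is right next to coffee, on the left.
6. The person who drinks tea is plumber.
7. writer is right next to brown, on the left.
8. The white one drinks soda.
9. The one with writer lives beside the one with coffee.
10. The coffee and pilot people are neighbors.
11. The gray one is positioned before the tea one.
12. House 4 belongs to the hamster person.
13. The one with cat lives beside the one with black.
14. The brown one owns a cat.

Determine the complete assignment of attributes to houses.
Solution:

House | Job | Drink | Color | Pet
---------------------------------
  1   | writer | soda | white | parrot
  2   | chef | coffee | brown | cat
  3   | pilot | juice | black | rabbit
  4   | nurse | smoothie | gray | hamster
  5   | plumber | tea | orange | dog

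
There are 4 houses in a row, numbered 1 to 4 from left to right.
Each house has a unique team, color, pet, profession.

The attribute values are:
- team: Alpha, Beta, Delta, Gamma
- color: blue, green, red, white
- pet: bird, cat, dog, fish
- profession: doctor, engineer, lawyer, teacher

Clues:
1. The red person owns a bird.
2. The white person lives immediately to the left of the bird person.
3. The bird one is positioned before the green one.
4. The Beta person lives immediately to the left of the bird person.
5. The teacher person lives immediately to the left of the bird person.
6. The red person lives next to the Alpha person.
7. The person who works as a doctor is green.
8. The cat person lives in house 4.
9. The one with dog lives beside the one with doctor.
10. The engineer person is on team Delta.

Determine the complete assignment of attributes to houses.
Solution:

House | Team | Color | Pet | Profession
---------------------------------------
  1   | Beta | white | fish | teacher
  2   | Delta | red | bird | engineer
  3   | Alpha | blue | dog | lawyer
  4   | Gamma | green | cat | doctor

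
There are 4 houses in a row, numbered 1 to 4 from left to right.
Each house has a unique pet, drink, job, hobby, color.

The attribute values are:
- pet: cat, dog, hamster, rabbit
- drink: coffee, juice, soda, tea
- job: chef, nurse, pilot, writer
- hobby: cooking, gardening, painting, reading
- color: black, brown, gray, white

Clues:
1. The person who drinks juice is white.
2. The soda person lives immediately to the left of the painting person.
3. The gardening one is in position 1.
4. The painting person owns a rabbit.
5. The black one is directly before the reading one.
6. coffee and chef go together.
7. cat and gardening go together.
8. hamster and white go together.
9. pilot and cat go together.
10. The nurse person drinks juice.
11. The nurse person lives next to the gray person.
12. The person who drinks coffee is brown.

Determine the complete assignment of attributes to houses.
Solution:

House | Pet | Drink | Job | Hobby | Color
-----------------------------------------
  1   | cat | tea | pilot | gardening | black
  2   | hamster | juice | nurse | reading | white
  3   | dog | soda | writer | cooking | gray
  4   | rabbit | coffee | chef | painting | brown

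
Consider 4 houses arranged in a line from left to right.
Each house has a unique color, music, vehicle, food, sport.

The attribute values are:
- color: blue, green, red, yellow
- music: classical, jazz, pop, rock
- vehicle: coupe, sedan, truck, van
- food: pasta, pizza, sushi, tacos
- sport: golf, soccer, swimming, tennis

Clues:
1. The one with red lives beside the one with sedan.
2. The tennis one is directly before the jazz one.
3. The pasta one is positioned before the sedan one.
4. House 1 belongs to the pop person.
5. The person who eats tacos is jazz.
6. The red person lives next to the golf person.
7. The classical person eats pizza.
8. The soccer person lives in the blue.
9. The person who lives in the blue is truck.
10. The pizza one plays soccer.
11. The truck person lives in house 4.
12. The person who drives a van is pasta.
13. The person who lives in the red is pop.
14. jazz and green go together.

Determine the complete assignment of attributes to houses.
Solution:

House | Color | Music | Vehicle | Food | Sport
----------------------------------------------
  1   | red | pop | van | pasta | tennis
  2   | green | jazz | sedan | tacos | golf
  3   | yellow | rock | coupe | sushi | swimming
  4   | blue | classical | truck | pizza | soccer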